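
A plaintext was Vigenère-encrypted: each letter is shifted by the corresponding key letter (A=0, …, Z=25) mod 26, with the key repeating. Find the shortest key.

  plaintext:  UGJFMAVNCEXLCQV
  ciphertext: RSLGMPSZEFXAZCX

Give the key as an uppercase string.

XMCBAP

  i= 0: R-U = 23 → X
  i= 1: S-G = 12 → M
  i= 2: L-J =  2 → C
  i= 3: G-F =  1 → B
  i= 4: M-M =  0 → A
  i= 5: P-A = 15 → P
  i= 6: S-V = 23 → X
  i= 7: Z-N = 12 → M
  i= 8: E-C =  2 → C
  i= 9: F-E =  1 → B
  i=10: X-X =  0 → A
  i=11: A-L = 15 → P
  i=12: Z-C = 23 → X
  i=13: C-Q = 12 → M
  i=14: X-V =  2 → C
  shifts repeat with period 6: XMCBAP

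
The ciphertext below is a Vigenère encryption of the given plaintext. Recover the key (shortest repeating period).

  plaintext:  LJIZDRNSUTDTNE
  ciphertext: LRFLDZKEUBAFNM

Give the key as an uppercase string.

  i= 0: L-L =  0 → A
  i= 1: R-J =  8 → I
  i= 2: F-I = 23 → X
  i= 3: L-Z = 12 → M
  i= 4: D-D =  0 → A
  i= 5: Z-R =  8 → I
  i= 6: K-N = 23 → X
  i= 7: E-S = 12 → M
  i= 8: U-U =  0 → A
  i= 9: B-T =  8 → I
  i=10: A-D = 23 → X
  i=11: F-T = 12 → M
  i=12: N-N =  0 → A
  i=13: M-E =  8 → I
  shifts repeat with period 4: AIXM

AIXM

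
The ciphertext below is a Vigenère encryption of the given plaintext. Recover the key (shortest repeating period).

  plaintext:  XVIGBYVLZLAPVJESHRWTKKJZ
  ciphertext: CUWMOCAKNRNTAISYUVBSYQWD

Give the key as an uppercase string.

  i= 0: C-X =  5 → F
  i= 1: U-V = 25 → Z
  i= 2: W-I = 14 → O
  i= 3: M-G =  6 → G
  i= 4: O-B = 13 → N
  i= 5: C-Y =  4 → E
  i= 6: A-V =  5 → F
  i= 7: K-L = 25 → Z
  i= 8: N-Z = 14 → O
  i= 9: R-L =  6 → G
  i=10: N-A = 13 → N
  i=11: T-P =  4 → E
  i=12: A-V =  5 → F
  i=13: I-J = 25 → Z
  i=14: S-E = 14 → O
  i=15: Y-S =  6 → G
  i=16: U-H = 13 → N
  i=17: V-R =  4 → E
  i=18: B-W =  5 → F
  i=19: S-T = 25 → Z
  i=20: Y-K = 14 → O
  i=21: Q-K =  6 → G
  i=22: W-J = 13 → N
  i=23: D-Z =  4 → E
  shifts repeat with period 6: FZOGNE

FZOGNE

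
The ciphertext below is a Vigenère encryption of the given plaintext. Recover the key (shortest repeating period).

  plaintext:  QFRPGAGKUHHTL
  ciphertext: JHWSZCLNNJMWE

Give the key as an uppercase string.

  i= 0: J-Q = 19 → T
  i= 1: H-F =  2 → C
  i= 2: W-R =  5 → F
  i= 3: S-P =  3 → D
  i= 4: Z-G = 19 → T
  i= 5: C-A =  2 → C
  i= 6: L-G =  5 → F
  i= 7: N-K =  3 → D
  i= 8: N-U = 19 → T
  i= 9: J-H =  2 → C
  i=10: M-H =  5 → F
  i=11: W-T =  3 → D
  i=12: E-L = 19 → T
  shifts repeat with period 4: TCFD

TCFD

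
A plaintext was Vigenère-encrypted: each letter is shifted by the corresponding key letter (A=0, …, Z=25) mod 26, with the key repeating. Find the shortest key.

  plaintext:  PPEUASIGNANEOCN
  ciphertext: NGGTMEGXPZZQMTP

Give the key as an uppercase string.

YRCZMM

  i= 0: N-P = 24 → Y
  i= 1: G-P = 17 → R
  i= 2: G-E =  2 → C
  i= 3: T-U = 25 → Z
  i= 4: M-A = 12 → M
  i= 5: E-S = 12 → M
  i= 6: G-I = 24 → Y
  i= 7: X-G = 17 → R
  i= 8: P-N =  2 → C
  i= 9: Z-A = 25 → Z
  i=10: Z-N = 12 → M
  i=11: Q-E = 12 → M
  i=12: M-O = 24 → Y
  i=13: T-C = 17 → R
  i=14: P-N =  2 → C
  shifts repeat with period 6: YRCZMM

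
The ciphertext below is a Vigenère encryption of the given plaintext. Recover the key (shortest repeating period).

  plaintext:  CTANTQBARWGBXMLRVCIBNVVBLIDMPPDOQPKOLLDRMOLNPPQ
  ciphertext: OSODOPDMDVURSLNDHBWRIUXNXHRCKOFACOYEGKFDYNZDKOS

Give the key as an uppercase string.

  i= 0: O-C = 12 → M
  i= 1: S-T = 25 → Z
  i= 2: O-A = 14 → O
  i= 3: D-N = 16 → Q
  i= 4: O-T = 21 → V
  i= 5: P-Q = 25 → Z
  i= 6: D-B =  2 → C
  i= 7: M-A = 12 → M
  i= 8: D-R = 12 → M
  i= 9: V-W = 25 → Z
  i=10: U-G = 14 → O
  i=11: R-B = 16 → Q
  i=12: S-X = 21 → V
  i=13: L-M = 25 → Z
  i=14: N-L =  2 → C
  i=15: D-R = 12 → M
  i=16: H-V = 12 → M
  i=17: B-C = 25 → Z
  i=18: W-I = 14 → O
  i=19: R-B = 16 → Q
  i=20: I-N = 21 → V
  i=21: U-V = 25 → Z
  i=22: X-V =  2 → C
  i=23: N-B = 12 → M
  i=24: X-L = 12 → M
  i=25: H-I = 25 → Z
  i=26: R-D = 14 → O
  i=27: C-M = 16 → Q
  i=28: K-P = 21 → V
  i=29: O-P = 25 → Z
  i=30: F-D =  2 → C
  i=31: A-O = 12 → M
  i=32: C-Q = 12 → M
  i=33: O-P = 25 → Z
  i=34: Y-K = 14 → O
  i=35: E-O = 16 → Q
  i=36: G-L = 21 → V
  i=37: K-L = 25 → Z
  i=38: F-D =  2 → C
  i=39: D-R = 12 → M
  i=40: Y-M = 12 → M
  i=41: N-O = 25 → Z
  i=42: Z-L = 14 → O
  i=43: D-N = 16 → Q
  i=44: K-P = 21 → V
  i=45: O-P = 25 → Z
  i=46: S-Q =  2 → C
  shifts repeat with period 8: MZOQVZCM

MZOQVZCM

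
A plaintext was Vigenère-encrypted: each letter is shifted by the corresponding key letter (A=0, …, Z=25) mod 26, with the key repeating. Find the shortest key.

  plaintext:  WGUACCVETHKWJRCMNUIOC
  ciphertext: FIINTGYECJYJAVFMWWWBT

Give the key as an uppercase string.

  i= 0: F-W =  9 → J
  i= 1: I-G =  2 → C
  i= 2: I-U = 14 → O
  i= 3: N-A = 13 → N
  i= 4: T-C = 17 → R
  i= 5: G-C =  4 → E
  i= 6: Y-V =  3 → D
  i= 7: E-E =  0 → A
  i= 8: C-T =  9 → J
  i= 9: J-H =  2 → C
  i=10: Y-K = 14 → O
  i=11: J-W = 13 → N
  i=12: A-J = 17 → R
  i=13: V-R =  4 → E
  i=14: F-C =  3 → D
  i=15: M-M =  0 → A
  i=16: W-N =  9 → J
  i=17: W-U =  2 → C
  i=18: W-I = 14 → O
  i=19: B-O = 13 → N
  i=20: T-C = 17 → R
  shifts repeat with period 8: JCONREDA

JCONREDA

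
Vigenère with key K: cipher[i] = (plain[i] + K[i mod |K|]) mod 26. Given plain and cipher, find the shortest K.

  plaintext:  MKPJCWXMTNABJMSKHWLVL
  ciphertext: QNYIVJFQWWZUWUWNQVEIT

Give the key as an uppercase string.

EDJZTNI

  i= 0: Q-M =  4 → E
  i= 1: N-K =  3 → D
  i= 2: Y-P =  9 → J
  i= 3: I-J = 25 → Z
  i= 4: V-C = 19 → T
  i= 5: J-W = 13 → N
  i= 6: F-X =  8 → I
  i= 7: Q-M =  4 → E
  i= 8: W-T =  3 → D
  i= 9: W-N =  9 → J
  i=10: Z-A = 25 → Z
  i=11: U-B = 19 → T
  i=12: W-J = 13 → N
  i=13: U-M =  8 → I
  i=14: W-S =  4 → E
  i=15: N-K =  3 → D
  i=16: Q-H =  9 → J
  i=17: V-W = 25 → Z
  i=18: E-L = 19 → T
  i=19: I-V = 13 → N
  i=20: T-L =  8 → I
  shifts repeat with period 7: EDJZTNI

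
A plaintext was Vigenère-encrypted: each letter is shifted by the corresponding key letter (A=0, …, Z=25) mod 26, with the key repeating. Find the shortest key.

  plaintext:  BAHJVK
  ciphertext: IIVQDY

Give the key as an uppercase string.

HIO

  i= 0: I-B =  7 → H
  i= 1: I-A =  8 → I
  i= 2: V-H = 14 → O
  i= 3: Q-J =  7 → H
  i= 4: D-V =  8 → I
  i= 5: Y-K = 14 → O
  shifts repeat with period 3: HIO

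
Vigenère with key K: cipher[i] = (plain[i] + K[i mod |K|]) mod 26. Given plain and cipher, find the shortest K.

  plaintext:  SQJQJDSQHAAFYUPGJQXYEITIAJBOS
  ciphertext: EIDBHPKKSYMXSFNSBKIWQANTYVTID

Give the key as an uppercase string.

MSULY

  i= 0: E-S = 12 → M
  i= 1: I-Q = 18 → S
  i= 2: D-J = 20 → U
  i= 3: B-Q = 11 → L
  i= 4: H-J = 24 → Y
  i= 5: P-D = 12 → M
  i= 6: K-S = 18 → S
  i= 7: K-Q = 20 → U
  i= 8: S-H = 11 → L
  i= 9: Y-A = 24 → Y
  i=10: M-A = 12 → M
  i=11: X-F = 18 → S
  i=12: S-Y = 20 → U
  i=13: F-U = 11 → L
  i=14: N-P = 24 → Y
  i=15: S-G = 12 → M
  i=16: B-J = 18 → S
  i=17: K-Q = 20 → U
  i=18: I-X = 11 → L
  i=19: W-Y = 24 → Y
  i=20: Q-E = 12 → M
  i=21: A-I = 18 → S
  i=22: N-T = 20 → U
  i=23: T-I = 11 → L
  i=24: Y-A = 24 → Y
  i=25: V-J = 12 → M
  i=26: T-B = 18 → S
  i=27: I-O = 20 → U
  i=28: D-S = 11 → L
  shifts repeat with period 5: MSULY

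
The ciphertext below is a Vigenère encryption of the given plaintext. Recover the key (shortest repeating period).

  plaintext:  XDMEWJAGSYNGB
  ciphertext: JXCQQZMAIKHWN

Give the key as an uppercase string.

MUQ

  i= 0: J-X = 12 → M
  i= 1: X-D = 20 → U
  i= 2: C-M = 16 → Q
  i= 3: Q-E = 12 → M
  i= 4: Q-W = 20 → U
  i= 5: Z-J = 16 → Q
  i= 6: M-A = 12 → M
  i= 7: A-G = 20 → U
  i= 8: I-S = 16 → Q
  i= 9: K-Y = 12 → M
  i=10: H-N = 20 → U
  i=11: W-G = 16 → Q
  i=12: N-B = 12 → M
  shifts repeat with period 3: MUQ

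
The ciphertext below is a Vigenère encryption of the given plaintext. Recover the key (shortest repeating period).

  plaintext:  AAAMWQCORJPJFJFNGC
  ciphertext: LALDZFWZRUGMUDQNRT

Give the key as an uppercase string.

LALRDPU

  i= 0: L-A = 11 → L
  i= 1: A-A =  0 → A
  i= 2: L-A = 11 → L
  i= 3: D-M = 17 → R
  i= 4: Z-W =  3 → D
  i= 5: F-Q = 15 → P
  i= 6: W-C = 20 → U
  i= 7: Z-O = 11 → L
  i= 8: R-R =  0 → A
  i= 9: U-J = 11 → L
  i=10: G-P = 17 → R
  i=11: M-J =  3 → D
  i=12: U-F = 15 → P
  i=13: D-J = 20 → U
  i=14: Q-F = 11 → L
  i=15: N-N =  0 → A
  i=16: R-G = 11 → L
  i=17: T-C = 17 → R
  shifts repeat with period 7: LALRDPU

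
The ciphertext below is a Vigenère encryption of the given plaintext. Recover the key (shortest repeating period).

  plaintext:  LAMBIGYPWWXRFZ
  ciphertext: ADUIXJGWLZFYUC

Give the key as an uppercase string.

  i= 0: A-L = 15 → P
  i= 1: D-A =  3 → D
  i= 2: U-M =  8 → I
  i= 3: I-B =  7 → H
  i= 4: X-I = 15 → P
  i= 5: J-G =  3 → D
  i= 6: G-Y =  8 → I
  i= 7: W-P =  7 → H
  i= 8: L-W = 15 → P
  i= 9: Z-W =  3 → D
  i=10: F-X =  8 → I
  i=11: Y-R =  7 → H
  i=12: U-F = 15 → P
  i=13: C-Z =  3 → D
  shifts repeat with period 4: PDIH

PDIH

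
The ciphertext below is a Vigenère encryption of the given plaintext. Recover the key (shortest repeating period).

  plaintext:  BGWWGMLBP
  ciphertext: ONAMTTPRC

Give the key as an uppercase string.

  i= 0: O-B = 13 → N
  i= 1: N-G =  7 → H
  i= 2: A-W =  4 → E
  i= 3: M-W = 16 → Q
  i= 4: T-G = 13 → N
  i= 5: T-M =  7 → H
  i= 6: P-L =  4 → E
  i= 7: R-B = 16 → Q
  i= 8: C-P = 13 → N
  shifts repeat with period 4: NHEQ

NHEQ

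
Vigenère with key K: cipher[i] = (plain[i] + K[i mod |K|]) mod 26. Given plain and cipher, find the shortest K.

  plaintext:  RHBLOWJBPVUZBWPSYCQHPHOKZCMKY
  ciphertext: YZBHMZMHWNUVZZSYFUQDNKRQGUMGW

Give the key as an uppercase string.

HSAWYDDG

  i= 0: Y-R =  7 → H
  i= 1: Z-H = 18 → S
  i= 2: B-B =  0 → A
  i= 3: H-L = 22 → W
  i= 4: M-O = 24 → Y
  i= 5: Z-W =  3 → D
  i= 6: M-J =  3 → D
  i= 7: H-B =  6 → G
  i= 8: W-P =  7 → H
  i= 9: N-V = 18 → S
  i=10: U-U =  0 → A
  i=11: V-Z = 22 → W
  i=12: Z-B = 24 → Y
  i=13: Z-W =  3 → D
  i=14: S-P =  3 → D
  i=15: Y-S =  6 → G
  i=16: F-Y =  7 → H
  i=17: U-C = 18 → S
  i=18: Q-Q =  0 → A
  i=19: D-H = 22 → W
  i=20: N-P = 24 → Y
  i=21: K-H =  3 → D
  i=22: R-O =  3 → D
  i=23: Q-K =  6 → G
  i=24: G-Z =  7 → H
  i=25: U-C = 18 → S
  i=26: M-M =  0 → A
  i=27: G-K = 22 → W
  i=28: W-Y = 24 → Y
  shifts repeat with period 8: HSAWYDDG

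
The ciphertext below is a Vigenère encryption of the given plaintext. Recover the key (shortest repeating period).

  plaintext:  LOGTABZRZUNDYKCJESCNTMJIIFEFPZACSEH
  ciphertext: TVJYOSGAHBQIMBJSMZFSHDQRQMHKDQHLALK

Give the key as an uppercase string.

  i= 0: T-L =  8 → I
  i= 1: V-O =  7 → H
  i= 2: J-G =  3 → D
  i= 3: Y-T =  5 → F
  i= 4: O-A = 14 → O
  i= 5: S-B = 17 → R
  i= 6: G-Z =  7 → H
  i= 7: A-R =  9 → J
  i= 8: H-Z =  8 → I
  i= 9: B-U =  7 → H
  i=10: Q-N =  3 → D
  i=11: I-D =  5 → F
  i=12: M-Y = 14 → O
  i=13: B-K = 17 → R
  i=14: J-C =  7 → H
  i=15: S-J =  9 → J
  i=16: M-E =  8 → I
  i=17: Z-S =  7 → H
  i=18: F-C =  3 → D
  i=19: S-N =  5 → F
  i=20: H-T = 14 → O
  i=21: D-M = 17 → R
  i=22: Q-J =  7 → H
  i=23: R-I =  9 → J
  i=24: Q-I =  8 → I
  i=25: M-F =  7 → H
  i=26: H-E =  3 → D
  i=27: K-F =  5 → F
  i=28: D-P = 14 → O
  i=29: Q-Z = 17 → R
  i=30: H-A =  7 → H
  i=31: L-C =  9 → J
  i=32: A-S =  8 → I
  i=33: L-E =  7 → H
  i=34: K-H =  3 → D
  shifts repeat with period 8: IHDFORHJ

IHDFORHJ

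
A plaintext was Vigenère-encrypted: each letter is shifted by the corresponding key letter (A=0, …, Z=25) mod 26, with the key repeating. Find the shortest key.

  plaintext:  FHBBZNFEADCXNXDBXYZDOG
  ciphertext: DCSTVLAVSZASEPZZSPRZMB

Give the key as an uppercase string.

  i= 0: D-F = 24 → Y
  i= 1: C-H = 21 → V
  i= 2: S-B = 17 → R
  i= 3: T-B = 18 → S
  i= 4: V-Z = 22 → W
  i= 5: L-N = 24 → Y
  i= 6: A-F = 21 → V
  i= 7: V-E = 17 → R
  i= 8: S-A = 18 → S
  i= 9: Z-D = 22 → W
  i=10: A-C = 24 → Y
  i=11: S-X = 21 → V
  i=12: E-N = 17 → R
  i=13: P-X = 18 → S
  i=14: Z-D = 22 → W
  i=15: Z-B = 24 → Y
  i=16: S-X = 21 → V
  i=17: P-Y = 17 → R
  i=18: R-Z = 18 → S
  i=19: Z-D = 22 → W
  i=20: M-O = 24 → Y
  i=21: B-G = 21 → V
  shifts repeat with period 5: YVRSW

YVRSW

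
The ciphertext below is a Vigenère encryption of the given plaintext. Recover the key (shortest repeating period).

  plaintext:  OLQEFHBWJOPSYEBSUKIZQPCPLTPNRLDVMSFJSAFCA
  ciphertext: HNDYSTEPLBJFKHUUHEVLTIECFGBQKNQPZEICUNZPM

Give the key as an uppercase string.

TCNUNMD

  i= 0: H-O = 19 → T
  i= 1: N-L =  2 → C
  i= 2: D-Q = 13 → N
  i= 3: Y-E = 20 → U
  i= 4: S-F = 13 → N
  i= 5: T-H = 12 → M
  i= 6: E-B =  3 → D
  i= 7: P-W = 19 → T
  i= 8: L-J =  2 → C
  i= 9: B-O = 13 → N
  i=10: J-P = 20 → U
  i=11: F-S = 13 → N
  i=12: K-Y = 12 → M
  i=13: H-E =  3 → D
  i=14: U-B = 19 → T
  i=15: U-S =  2 → C
  i=16: H-U = 13 → N
  i=17: E-K = 20 → U
  i=18: V-I = 13 → N
  i=19: L-Z = 12 → M
  i=20: T-Q =  3 → D
  i=21: I-P = 19 → T
  i=22: E-C =  2 → C
  i=23: C-P = 13 → N
  i=24: F-L = 20 → U
  i=25: G-T = 13 → N
  i=26: B-P = 12 → M
  i=27: Q-N =  3 → D
  i=28: K-R = 19 → T
  i=29: N-L =  2 → C
  i=30: Q-D = 13 → N
  i=31: P-V = 20 → U
  i=32: Z-M = 13 → N
  i=33: E-S = 12 → M
  i=34: I-F =  3 → D
  i=35: C-J = 19 → T
  i=36: U-S =  2 → C
  i=37: N-A = 13 → N
  i=38: Z-F = 20 → U
  i=39: P-C = 13 → N
  i=40: M-A = 12 → M
  shifts repeat with period 7: TCNUNMD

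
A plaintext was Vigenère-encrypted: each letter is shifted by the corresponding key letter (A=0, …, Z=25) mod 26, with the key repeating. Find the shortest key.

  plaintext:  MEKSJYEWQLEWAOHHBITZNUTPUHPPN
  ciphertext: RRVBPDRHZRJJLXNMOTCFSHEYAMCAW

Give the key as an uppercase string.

  i= 0: R-M =  5 → F
  i= 1: R-E = 13 → N
  i= 2: V-K = 11 → L
  i= 3: B-S =  9 → J
  i= 4: P-J =  6 → G
  i= 5: D-Y =  5 → F
  i= 6: R-E = 13 → N
  i= 7: H-W = 11 → L
  i= 8: Z-Q =  9 → J
  i= 9: R-L =  6 → G
  i=10: J-E =  5 → F
  i=11: J-W = 13 → N
  i=12: L-A = 11 → L
  i=13: X-O =  9 → J
  i=14: N-H =  6 → G
  i=15: M-H =  5 → F
  i=16: O-B = 13 → N
  i=17: T-I = 11 → L
  i=18: C-T =  9 → J
  i=19: F-Z =  6 → G
  i=20: S-N =  5 → F
  i=21: H-U = 13 → N
  i=22: E-T = 11 → L
  i=23: Y-P =  9 → J
  i=24: A-U =  6 → G
  i=25: M-H =  5 → F
  i=26: C-P = 13 → N
  i=27: A-P = 11 → L
  i=28: W-N =  9 → J
  shifts repeat with period 5: FNLJG

FNLJG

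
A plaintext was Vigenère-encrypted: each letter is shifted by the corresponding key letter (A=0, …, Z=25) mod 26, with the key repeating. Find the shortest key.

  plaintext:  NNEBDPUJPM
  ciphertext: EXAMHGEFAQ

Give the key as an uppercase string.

  i= 0: E-N = 17 → R
  i= 1: X-N = 10 → K
  i= 2: A-E = 22 → W
  i= 3: M-B = 11 → L
  i= 4: H-D =  4 → E
  i= 5: G-P = 17 → R
  i= 6: E-U = 10 → K
  i= 7: F-J = 22 → W
  i= 8: A-P = 11 → L
  i= 9: Q-M =  4 → E
  shifts repeat with period 5: RKWLE

RKWLE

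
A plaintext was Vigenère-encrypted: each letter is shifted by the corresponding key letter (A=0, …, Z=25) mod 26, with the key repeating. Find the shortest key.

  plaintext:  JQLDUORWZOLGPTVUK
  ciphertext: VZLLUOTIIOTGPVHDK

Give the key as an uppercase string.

  i= 0: V-J = 12 → M
  i= 1: Z-Q =  9 → J
  i= 2: L-L =  0 → A
  i= 3: L-D =  8 → I
  i= 4: U-U =  0 → A
  i= 5: O-O =  0 → A
  i= 6: T-R =  2 → C
  i= 7: I-W = 12 → M
  i= 8: I-Z =  9 → J
  i= 9: O-O =  0 → A
  i=10: T-L =  8 → I
  i=11: G-G =  0 → A
  i=12: P-P =  0 → A
  i=13: V-T =  2 → C
  i=14: H-V = 12 → M
  i=15: D-U =  9 → J
  i=16: K-K =  0 → A
  shifts repeat with period 7: MJAIAAC

MJAIAAC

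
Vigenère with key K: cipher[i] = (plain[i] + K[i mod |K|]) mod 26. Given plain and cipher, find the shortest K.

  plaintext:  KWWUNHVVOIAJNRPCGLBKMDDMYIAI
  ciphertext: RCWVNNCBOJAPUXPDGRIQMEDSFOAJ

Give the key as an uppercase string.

HGABAG

  i= 0: R-K =  7 → H
  i= 1: C-W =  6 → G
  i= 2: W-W =  0 → A
  i= 3: V-U =  1 → B
  i= 4: N-N =  0 → A
  i= 5: N-H =  6 → G
  i= 6: C-V =  7 → H
  i= 7: B-V =  6 → G
  i= 8: O-O =  0 → A
  i= 9: J-I =  1 → B
  i=10: A-A =  0 → A
  i=11: P-J =  6 → G
  i=12: U-N =  7 → H
  i=13: X-R =  6 → G
  i=14: P-P =  0 → A
  i=15: D-C =  1 → B
  i=16: G-G =  0 → A
  i=17: R-L =  6 → G
  i=18: I-B =  7 → H
  i=19: Q-K =  6 → G
  i=20: M-M =  0 → A
  i=21: E-D =  1 → B
  i=22: D-D =  0 → A
  i=23: S-M =  6 → G
  i=24: F-Y =  7 → H
  i=25: O-I =  6 → G
  i=26: A-A =  0 → A
  i=27: J-I =  1 → B
  shifts repeat with period 6: HGABAG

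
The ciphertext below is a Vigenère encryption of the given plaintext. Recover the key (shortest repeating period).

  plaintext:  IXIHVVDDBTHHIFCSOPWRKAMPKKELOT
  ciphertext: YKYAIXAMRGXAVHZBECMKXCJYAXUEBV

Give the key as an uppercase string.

  i= 0: Y-I = 16 → Q
  i= 1: K-X = 13 → N
  i= 2: Y-I = 16 → Q
  i= 3: A-H = 19 → T
  i= 4: I-V = 13 → N
  i= 5: X-V =  2 → C
  i= 6: A-D = 23 → X
  i= 7: M-D =  9 → J
  i= 8: R-B = 16 → Q
  i= 9: G-T = 13 → N
  i=10: X-H = 16 → Q
  i=11: A-H = 19 → T
  i=12: V-I = 13 → N
  i=13: H-F =  2 → C
  i=14: Z-C = 23 → X
  i=15: B-S =  9 → J
  i=16: E-O = 16 → Q
  i=17: C-P = 13 → N
  i=18: M-W = 16 → Q
  i=19: K-R = 19 → T
  i=20: X-K = 13 → N
  i=21: C-A =  2 → C
  i=22: J-M = 23 → X
  i=23: Y-P =  9 → J
  i=24: A-K = 16 → Q
  i=25: X-K = 13 → N
  i=26: U-E = 16 → Q
  i=27: E-L = 19 → T
  i=28: B-O = 13 → N
  i=29: V-T =  2 → C
  shifts repeat with period 8: QNQTNCXJ

QNQTNCXJ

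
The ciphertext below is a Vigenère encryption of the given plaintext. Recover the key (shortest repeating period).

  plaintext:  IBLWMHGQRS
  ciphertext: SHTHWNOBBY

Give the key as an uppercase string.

  i= 0: S-I = 10 → K
  i= 1: H-B =  6 → G
  i= 2: T-L =  8 → I
  i= 3: H-W = 11 → L
  i= 4: W-M = 10 → K
  i= 5: N-H =  6 → G
  i= 6: O-G =  8 → I
  i= 7: B-Q = 11 → L
  i= 8: B-R = 10 → K
  i= 9: Y-S =  6 → G
  shifts repeat with period 4: KGIL

KGIL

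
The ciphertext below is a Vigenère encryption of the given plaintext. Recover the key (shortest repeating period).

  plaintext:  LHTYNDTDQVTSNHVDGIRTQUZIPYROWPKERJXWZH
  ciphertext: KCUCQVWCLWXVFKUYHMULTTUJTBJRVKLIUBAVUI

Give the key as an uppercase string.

ZVBEDSD

  i= 0: K-L = 25 → Z
  i= 1: C-H = 21 → V
  i= 2: U-T =  1 → B
  i= 3: C-Y =  4 → E
  i= 4: Q-N =  3 → D
  i= 5: V-D = 18 → S
  i= 6: W-T =  3 → D
  i= 7: C-D = 25 → Z
  i= 8: L-Q = 21 → V
  i= 9: W-V =  1 → B
  i=10: X-T =  4 → E
  i=11: V-S =  3 → D
  i=12: F-N = 18 → S
  i=13: K-H =  3 → D
  i=14: U-V = 25 → Z
  i=15: Y-D = 21 → V
  i=16: H-G =  1 → B
  i=17: M-I =  4 → E
  i=18: U-R =  3 → D
  i=19: L-T = 18 → S
  i=20: T-Q =  3 → D
  i=21: T-U = 25 → Z
  i=22: U-Z = 21 → V
  i=23: J-I =  1 → B
  i=24: T-P =  4 → E
  i=25: B-Y =  3 → D
  i=26: J-R = 18 → S
  i=27: R-O =  3 → D
  i=28: V-W = 25 → Z
  i=29: K-P = 21 → V
  i=30: L-K =  1 → B
  i=31: I-E =  4 → E
  i=32: U-R =  3 → D
  i=33: B-J = 18 → S
  i=34: A-X =  3 → D
  i=35: V-W = 25 → Z
  i=36: U-Z = 21 → V
  i=37: I-H =  1 → B
  shifts repeat with period 7: ZVBEDSD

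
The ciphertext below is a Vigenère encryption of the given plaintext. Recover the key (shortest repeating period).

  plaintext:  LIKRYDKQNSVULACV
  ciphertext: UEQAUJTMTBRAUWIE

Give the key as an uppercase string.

  i= 0: U-L =  9 → J
  i= 1: E-I = 22 → W
  i= 2: Q-K =  6 → G
  i= 3: A-R =  9 → J
  i= 4: U-Y = 22 → W
  i= 5: J-D =  6 → G
  i= 6: T-K =  9 → J
  i= 7: M-Q = 22 → W
  i= 8: T-N =  6 → G
  i= 9: B-S =  9 → J
  i=10: R-V = 22 → W
  i=11: A-U =  6 → G
  i=12: U-L =  9 → J
  i=13: W-A = 22 → W
  i=14: I-C =  6 → G
  i=15: E-V =  9 → J
  shifts repeat with period 3: JWG

JWG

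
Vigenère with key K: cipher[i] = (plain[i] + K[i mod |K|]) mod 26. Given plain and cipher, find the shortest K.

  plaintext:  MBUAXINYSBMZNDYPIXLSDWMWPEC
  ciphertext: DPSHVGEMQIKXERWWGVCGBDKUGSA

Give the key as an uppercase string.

  i= 0: D-M = 17 → R
  i= 1: P-B = 14 → O
  i= 2: S-U = 24 → Y
  i= 3: H-A =  7 → H
  i= 4: V-X = 24 → Y
  i= 5: G-I = 24 → Y
  i= 6: E-N = 17 → R
  i= 7: M-Y = 14 → O
  i= 8: Q-S = 24 → Y
  i= 9: I-B =  7 → H
  i=10: K-M = 24 → Y
  i=11: X-Z = 24 → Y
  i=12: E-N = 17 → R
  i=13: R-D = 14 → O
  i=14: W-Y = 24 → Y
  i=15: W-P =  7 → H
  i=16: G-I = 24 → Y
  i=17: V-X = 24 → Y
  i=18: C-L = 17 → R
  i=19: G-S = 14 → O
  i=20: B-D = 24 → Y
  i=21: D-W =  7 → H
  i=22: K-M = 24 → Y
  i=23: U-W = 24 → Y
  i=24: G-P = 17 → R
  i=25: S-E = 14 → O
  i=26: A-C = 24 → Y
  shifts repeat with period 6: ROYHYY

ROYHYY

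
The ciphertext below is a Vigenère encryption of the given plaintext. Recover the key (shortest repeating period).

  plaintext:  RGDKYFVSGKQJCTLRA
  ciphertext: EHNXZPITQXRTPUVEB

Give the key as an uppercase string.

  i= 0: E-R = 13 → N
  i= 1: H-G =  1 → B
  i= 2: N-D = 10 → K
  i= 3: X-K = 13 → N
  i= 4: Z-Y =  1 → B
  i= 5: P-F = 10 → K
  i= 6: I-V = 13 → N
  i= 7: T-S =  1 → B
  i= 8: Q-G = 10 → K
  i= 9: X-K = 13 → N
  i=10: R-Q =  1 → B
  i=11: T-J = 10 → K
  i=12: P-C = 13 → N
  i=13: U-T =  1 → B
  i=14: V-L = 10 → K
  i=15: E-R = 13 → N
  i=16: B-A =  1 → B
  shifts repeat with period 3: NBK

NBK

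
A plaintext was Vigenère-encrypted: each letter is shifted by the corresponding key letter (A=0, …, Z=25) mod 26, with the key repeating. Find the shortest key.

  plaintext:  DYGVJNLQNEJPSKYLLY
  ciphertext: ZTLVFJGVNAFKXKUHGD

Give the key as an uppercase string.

  i= 0: Z-D = 22 → W
  i= 1: T-Y = 21 → V
  i= 2: L-G =  5 → F
  i= 3: V-V =  0 → A
  i= 4: F-J = 22 → W
  i= 5: J-N = 22 → W
  i= 6: G-L = 21 → V
  i= 7: V-Q =  5 → F
  i= 8: N-N =  0 → A
  i= 9: A-E = 22 → W
  i=10: F-J = 22 → W
  i=11: K-P = 21 → V
  i=12: X-S =  5 → F
  i=13: K-K =  0 → A
  i=14: U-Y = 22 → W
  i=15: H-L = 22 → W
  i=16: G-L = 21 → V
  i=17: D-Y =  5 → F
  shifts repeat with period 5: WVFAW

WVFAW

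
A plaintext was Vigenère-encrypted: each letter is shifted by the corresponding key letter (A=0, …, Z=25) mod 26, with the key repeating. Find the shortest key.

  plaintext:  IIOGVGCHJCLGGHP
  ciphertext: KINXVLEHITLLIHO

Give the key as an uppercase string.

CAZRAF

  i= 0: K-I =  2 → C
  i= 1: I-I =  0 → A
  i= 2: N-O = 25 → Z
  i= 3: X-G = 17 → R
  i= 4: V-V =  0 → A
  i= 5: L-G =  5 → F
  i= 6: E-C =  2 → C
  i= 7: H-H =  0 → A
  i= 8: I-J = 25 → Z
  i= 9: T-C = 17 → R
  i=10: L-L =  0 → A
  i=11: L-G =  5 → F
  i=12: I-G =  2 → C
  i=13: H-H =  0 → A
  i=14: O-P = 25 → Z
  shifts repeat with period 6: CAZRAF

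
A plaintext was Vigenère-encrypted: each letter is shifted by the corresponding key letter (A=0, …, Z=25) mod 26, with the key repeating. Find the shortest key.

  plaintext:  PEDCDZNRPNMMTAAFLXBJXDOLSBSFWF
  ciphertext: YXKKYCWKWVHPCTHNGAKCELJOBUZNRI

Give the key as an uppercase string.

JTHIVD

  i= 0: Y-P =  9 → J
  i= 1: X-E = 19 → T
  i= 2: K-D =  7 → H
  i= 3: K-C =  8 → I
  i= 4: Y-D = 21 → V
  i= 5: C-Z =  3 → D
  i= 6: W-N =  9 → J
  i= 7: K-R = 19 → T
  i= 8: W-P =  7 → H
  i= 9: V-N =  8 → I
  i=10: H-M = 21 → V
  i=11: P-M =  3 → D
  i=12: C-T =  9 → J
  i=13: T-A = 19 → T
  i=14: H-A =  7 → H
  i=15: N-F =  8 → I
  i=16: G-L = 21 → V
  i=17: A-X =  3 → D
  i=18: K-B =  9 → J
  i=19: C-J = 19 → T
  i=20: E-X =  7 → H
  i=21: L-D =  8 → I
  i=22: J-O = 21 → V
  i=23: O-L =  3 → D
  i=24: B-S =  9 → J
  i=25: U-B = 19 → T
  i=26: Z-S =  7 → H
  i=27: N-F =  8 → I
  i=28: R-W = 21 → V
  i=29: I-F =  3 → D
  shifts repeat with period 6: JTHIVD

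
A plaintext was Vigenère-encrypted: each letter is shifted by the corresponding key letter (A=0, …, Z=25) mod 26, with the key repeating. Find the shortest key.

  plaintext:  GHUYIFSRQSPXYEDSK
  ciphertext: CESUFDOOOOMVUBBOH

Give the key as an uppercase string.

  i= 0: C-G = 22 → W
  i= 1: E-H = 23 → X
  i= 2: S-U = 24 → Y
  i= 3: U-Y = 22 → W
  i= 4: F-I = 23 → X
  i= 5: D-F = 24 → Y
  i= 6: O-S = 22 → W
  i= 7: O-R = 23 → X
  i= 8: O-Q = 24 → Y
  i= 9: O-S = 22 → W
  i=10: M-P = 23 → X
  i=11: V-X = 24 → Y
  i=12: U-Y = 22 → W
  i=13: B-E = 23 → X
  i=14: B-D = 24 → Y
  i=15: O-S = 22 → W
  i=16: H-K = 23 → X
  shifts repeat with period 3: WXY

WXY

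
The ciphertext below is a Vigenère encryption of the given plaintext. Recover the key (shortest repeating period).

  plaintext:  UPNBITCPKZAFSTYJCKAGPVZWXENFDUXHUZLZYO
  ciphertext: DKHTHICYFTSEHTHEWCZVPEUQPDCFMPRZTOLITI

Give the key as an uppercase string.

JVUSZPA

  i= 0: D-U =  9 → J
  i= 1: K-P = 21 → V
  i= 2: H-N = 20 → U
  i= 3: T-B = 18 → S
  i= 4: H-I = 25 → Z
  i= 5: I-T = 15 → P
  i= 6: C-C =  0 → A
  i= 7: Y-P =  9 → J
  i= 8: F-K = 21 → V
  i= 9: T-Z = 20 → U
  i=10: S-A = 18 → S
  i=11: E-F = 25 → Z
  i=12: H-S = 15 → P
  i=13: T-T =  0 → A
  i=14: H-Y =  9 → J
  i=15: E-J = 21 → V
  i=16: W-C = 20 → U
  i=17: C-K = 18 → S
  i=18: Z-A = 25 → Z
  i=19: V-G = 15 → P
  i=20: P-P =  0 → A
  i=21: E-V =  9 → J
  i=22: U-Z = 21 → V
  i=23: Q-W = 20 → U
  i=24: P-X = 18 → S
  i=25: D-E = 25 → Z
  i=26: C-N = 15 → P
  i=27: F-F =  0 → A
  i=28: M-D =  9 → J
  i=29: P-U = 21 → V
  i=30: R-X = 20 → U
  i=31: Z-H = 18 → S
  i=32: T-U = 25 → Z
  i=33: O-Z = 15 → P
  i=34: L-L =  0 → A
  i=35: I-Z =  9 → J
  i=36: T-Y = 21 → V
  i=37: I-O = 20 → U
  shifts repeat with period 7: JVUSZPA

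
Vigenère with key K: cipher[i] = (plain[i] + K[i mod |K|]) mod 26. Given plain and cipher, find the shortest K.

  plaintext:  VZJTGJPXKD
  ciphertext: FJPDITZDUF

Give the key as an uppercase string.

KKGKC

  i= 0: F-V = 10 → K
  i= 1: J-Z = 10 → K
  i= 2: P-J =  6 → G
  i= 3: D-T = 10 → K
  i= 4: I-G =  2 → C
  i= 5: T-J = 10 → K
  i= 6: Z-P = 10 → K
  i= 7: D-X =  6 → G
  i= 8: U-K = 10 → K
  i= 9: F-D =  2 → C
  shifts repeat with period 5: KKGKC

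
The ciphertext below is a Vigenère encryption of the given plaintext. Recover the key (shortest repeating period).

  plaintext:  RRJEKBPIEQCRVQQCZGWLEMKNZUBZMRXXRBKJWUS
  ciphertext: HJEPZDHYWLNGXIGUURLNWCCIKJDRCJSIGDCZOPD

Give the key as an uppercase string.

  i= 0: H-R = 16 → Q
  i= 1: J-R = 18 → S
  i= 2: E-J = 21 → V
  i= 3: P-E = 11 → L
  i= 4: Z-K = 15 → P
  i= 5: D-B =  2 → C
  i= 6: H-P = 18 → S
  i= 7: Y-I = 16 → Q
  i= 8: W-E = 18 → S
  i= 9: L-Q = 21 → V
  i=10: N-C = 11 → L
  i=11: G-R = 15 → P
  i=12: X-V =  2 → C
  i=13: I-Q = 18 → S
  i=14: G-Q = 16 → Q
  i=15: U-C = 18 → S
  i=16: U-Z = 21 → V
  i=17: R-G = 11 → L
  i=18: L-W = 15 → P
  i=19: N-L =  2 → C
  i=20: W-E = 18 → S
  i=21: C-M = 16 → Q
  i=22: C-K = 18 → S
  i=23: I-N = 21 → V
  i=24: K-Z = 11 → L
  i=25: J-U = 15 → P
  i=26: D-B =  2 → C
  i=27: R-Z = 18 → S
  i=28: C-M = 16 → Q
  i=29: J-R = 18 → S
  i=30: S-X = 21 → V
  i=31: I-X = 11 → L
  i=32: G-R = 15 → P
  i=33: D-B =  2 → C
  i=34: C-K = 18 → S
  i=35: Z-J = 16 → Q
  i=36: O-W = 18 → S
  i=37: P-U = 21 → V
  i=38: D-S = 11 → L
  shifts repeat with period 7: QSVLPCS

QSVLPCS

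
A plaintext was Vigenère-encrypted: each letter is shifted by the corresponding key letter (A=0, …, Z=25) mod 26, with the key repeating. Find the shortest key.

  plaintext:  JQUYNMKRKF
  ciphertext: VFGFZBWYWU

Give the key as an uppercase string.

  i= 0: V-J = 12 → M
  i= 1: F-Q = 15 → P
  i= 2: G-U = 12 → M
  i= 3: F-Y =  7 → H
  i= 4: Z-N = 12 → M
  i= 5: B-M = 15 → P
  i= 6: W-K = 12 → M
  i= 7: Y-R =  7 → H
  i= 8: W-K = 12 → M
  i= 9: U-F = 15 → P
  shifts repeat with period 4: MPMH

MPMH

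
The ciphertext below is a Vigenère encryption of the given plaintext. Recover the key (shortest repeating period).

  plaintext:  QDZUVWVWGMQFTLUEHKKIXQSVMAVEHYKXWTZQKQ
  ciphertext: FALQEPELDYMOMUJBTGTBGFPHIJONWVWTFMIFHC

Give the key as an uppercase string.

  i= 0: F-Q = 15 → P
  i= 1: A-D = 23 → X
  i= 2: L-Z = 12 → M
  i= 3: Q-U = 22 → W
  i= 4: E-V =  9 → J
  i= 5: P-W = 19 → T
  i= 6: E-V =  9 → J
  i= 7: L-W = 15 → P
  i= 8: D-G = 23 → X
  i= 9: Y-M = 12 → M
  i=10: M-Q = 22 → W
  i=11: O-F =  9 → J
  i=12: M-T = 19 → T
  i=13: U-L =  9 → J
  i=14: J-U = 15 → P
  i=15: B-E = 23 → X
  i=16: T-H = 12 → M
  i=17: G-K = 22 → W
  i=18: T-K =  9 → J
  i=19: B-I = 19 → T
  i=20: G-X =  9 → J
  i=21: F-Q = 15 → P
  i=22: P-S = 23 → X
  i=23: H-V = 12 → M
  i=24: I-M = 22 → W
  i=25: J-A =  9 → J
  i=26: O-V = 19 → T
  i=27: N-E =  9 → J
  i=28: W-H = 15 → P
  i=29: V-Y = 23 → X
  i=30: W-K = 12 → M
  i=31: T-X = 22 → W
  i=32: F-W =  9 → J
  i=33: M-T = 19 → T
  i=34: I-Z =  9 → J
  i=35: F-Q = 15 → P
  i=36: H-K = 23 → X
  i=37: C-Q = 12 → M
  shifts repeat with period 7: PXMWJTJ

PXMWJTJ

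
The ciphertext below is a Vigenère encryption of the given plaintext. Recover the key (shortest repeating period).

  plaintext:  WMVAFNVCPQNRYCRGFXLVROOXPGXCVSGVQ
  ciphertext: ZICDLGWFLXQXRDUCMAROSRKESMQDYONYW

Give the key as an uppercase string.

DWHDGTB

  i= 0: Z-W =  3 → D
  i= 1: I-M = 22 → W
  i= 2: C-V =  7 → H
  i= 3: D-A =  3 → D
  i= 4: L-F =  6 → G
  i= 5: G-N = 19 → T
  i= 6: W-V =  1 → B
  i= 7: F-C =  3 → D
  i= 8: L-P = 22 → W
  i= 9: X-Q =  7 → H
  i=10: Q-N =  3 → D
  i=11: X-R =  6 → G
  i=12: R-Y = 19 → T
  i=13: D-C =  1 → B
  i=14: U-R =  3 → D
  i=15: C-G = 22 → W
  i=16: M-F =  7 → H
  i=17: A-X =  3 → D
  i=18: R-L =  6 → G
  i=19: O-V = 19 → T
  i=20: S-R =  1 → B
  i=21: R-O =  3 → D
  i=22: K-O = 22 → W
  i=23: E-X =  7 → H
  i=24: S-P =  3 → D
  i=25: M-G =  6 → G
  i=26: Q-X = 19 → T
  i=27: D-C =  1 → B
  i=28: Y-V =  3 → D
  i=29: O-S = 22 → W
  i=30: N-G =  7 → H
  i=31: Y-V =  3 → D
  i=32: W-Q =  6 → G
  shifts repeat with period 7: DWHDGTB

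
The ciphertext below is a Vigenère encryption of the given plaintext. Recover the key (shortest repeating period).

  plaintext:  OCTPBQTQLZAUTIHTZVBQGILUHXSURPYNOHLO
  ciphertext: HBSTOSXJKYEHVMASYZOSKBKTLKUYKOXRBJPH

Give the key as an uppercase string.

TZZENCE

  i= 0: H-O = 19 → T
  i= 1: B-C = 25 → Z
  i= 2: S-T = 25 → Z
  i= 3: T-P =  4 → E
  i= 4: O-B = 13 → N
  i= 5: S-Q =  2 → C
  i= 6: X-T =  4 → E
  i= 7: J-Q = 19 → T
  i= 8: K-L = 25 → Z
  i= 9: Y-Z = 25 → Z
  i=10: E-A =  4 → E
  i=11: H-U = 13 → N
  i=12: V-T =  2 → C
  i=13: M-I =  4 → E
  i=14: A-H = 19 → T
  i=15: S-T = 25 → Z
  i=16: Y-Z = 25 → Z
  i=17: Z-V =  4 → E
  i=18: O-B = 13 → N
  i=19: S-Q =  2 → C
  i=20: K-G =  4 → E
  i=21: B-I = 19 → T
  i=22: K-L = 25 → Z
  i=23: T-U = 25 → Z
  i=24: L-H =  4 → E
  i=25: K-X = 13 → N
  i=26: U-S =  2 → C
  i=27: Y-U =  4 → E
  i=28: K-R = 19 → T
  i=29: O-P = 25 → Z
  i=30: X-Y = 25 → Z
  i=31: R-N =  4 → E
  i=32: B-O = 13 → N
  i=33: J-H =  2 → C
  i=34: P-L =  4 → E
  i=35: H-O = 19 → T
  shifts repeat with period 7: TZZENCE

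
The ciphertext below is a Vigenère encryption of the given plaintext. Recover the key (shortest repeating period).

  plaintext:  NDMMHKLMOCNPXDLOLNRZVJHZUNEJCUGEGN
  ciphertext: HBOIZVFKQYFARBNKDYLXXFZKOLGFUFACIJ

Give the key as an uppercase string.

  i= 0: H-N = 20 → U
  i= 1: B-D = 24 → Y
  i= 2: O-M =  2 → C
  i= 3: I-M = 22 → W
  i= 4: Z-H = 18 → S
  i= 5: V-K = 11 → L
  i= 6: F-L = 20 → U
  i= 7: K-M = 24 → Y
  i= 8: Q-O =  2 → C
  i= 9: Y-C = 22 → W
  i=10: F-N = 18 → S
  i=11: A-P = 11 → L
  i=12: R-X = 20 → U
  i=13: B-D = 24 → Y
  i=14: N-L =  2 → C
  i=15: K-O = 22 → W
  i=16: D-L = 18 → S
  i=17: Y-N = 11 → L
  i=18: L-R = 20 → U
  i=19: X-Z = 24 → Y
  i=20: X-V =  2 → C
  i=21: F-J = 22 → W
  i=22: Z-H = 18 → S
  i=23: K-Z = 11 → L
  i=24: O-U = 20 → U
  i=25: L-N = 24 → Y
  i=26: G-E =  2 → C
  i=27: F-J = 22 → W
  i=28: U-C = 18 → S
  i=29: F-U = 11 → L
  i=30: A-G = 20 → U
  i=31: C-E = 24 → Y
  i=32: I-G =  2 → C
  i=33: J-N = 22 → W
  shifts repeat with period 6: UYCWSL

UYCWSL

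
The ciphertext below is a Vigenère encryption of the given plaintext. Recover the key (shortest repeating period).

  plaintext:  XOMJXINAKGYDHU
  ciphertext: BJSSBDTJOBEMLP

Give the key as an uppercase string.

  i= 0: B-X =  4 → E
  i= 1: J-O = 21 → V
  i= 2: S-M =  6 → G
  i= 3: S-J =  9 → J
  i= 4: B-X =  4 → E
  i= 5: D-I = 21 → V
  i= 6: T-N =  6 → G
  i= 7: J-A =  9 → J
  i= 8: O-K =  4 → E
  i= 9: B-G = 21 → V
  i=10: E-Y =  6 → G
  i=11: M-D =  9 → J
  i=12: L-H =  4 → E
  i=13: P-U = 21 → V
  shifts repeat with period 4: EVGJ

EVGJ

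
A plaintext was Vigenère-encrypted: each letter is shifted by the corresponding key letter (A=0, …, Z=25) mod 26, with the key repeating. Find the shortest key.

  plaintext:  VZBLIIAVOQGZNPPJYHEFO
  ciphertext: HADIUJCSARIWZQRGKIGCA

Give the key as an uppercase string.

  i= 0: H-V = 12 → M
  i= 1: A-Z =  1 → B
  i= 2: D-B =  2 → C
  i= 3: I-L = 23 → X
  i= 4: U-I = 12 → M
  i= 5: J-I =  1 → B
  i= 6: C-A =  2 → C
  i= 7: S-V = 23 → X
  i= 8: A-O = 12 → M
  i= 9: R-Q =  1 → B
  i=10: I-G =  2 → C
  i=11: W-Z = 23 → X
  i=12: Z-N = 12 → M
  i=13: Q-P =  1 → B
  i=14: R-P =  2 → C
  i=15: G-J = 23 → X
  i=16: K-Y = 12 → M
  i=17: I-H =  1 → B
  i=18: G-E =  2 → C
  i=19: C-F = 23 → X
  i=20: A-O = 12 → M
  shifts repeat with period 4: MBCX

MBCX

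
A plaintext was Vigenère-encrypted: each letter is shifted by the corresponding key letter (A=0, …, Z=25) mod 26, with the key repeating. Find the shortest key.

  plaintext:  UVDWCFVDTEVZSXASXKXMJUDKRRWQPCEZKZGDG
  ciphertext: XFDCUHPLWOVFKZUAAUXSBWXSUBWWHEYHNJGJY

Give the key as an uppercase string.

  i= 0: X-U =  3 → D
  i= 1: F-V = 10 → K
  i= 2: D-D =  0 → A
  i= 3: C-W =  6 → G
  i= 4: U-C = 18 → S
  i= 5: H-F =  2 → C
  i= 6: P-V = 20 → U
  i= 7: L-D =  8 → I
  i= 8: W-T =  3 → D
  i= 9: O-E = 10 → K
  i=10: V-V =  0 → A
  i=11: F-Z =  6 → G
  i=12: K-S = 18 → S
  i=13: Z-X =  2 → C
  i=14: U-A = 20 → U
  i=15: A-S =  8 → I
  i=16: A-X =  3 → D
  i=17: U-K = 10 → K
  i=18: X-X =  0 → A
  i=19: S-M =  6 → G
  i=20: B-J = 18 → S
  i=21: W-U =  2 → C
  i=22: X-D = 20 → U
  i=23: S-K =  8 → I
  i=24: U-R =  3 → D
  i=25: B-R = 10 → K
  i=26: W-W =  0 → A
  i=27: W-Q =  6 → G
  i=28: H-P = 18 → S
  i=29: E-C =  2 → C
  i=30: Y-E = 20 → U
  i=31: H-Z =  8 → I
  i=32: N-K =  3 → D
  i=33: J-Z = 10 → K
  i=34: G-G =  0 → A
  i=35: J-D =  6 → G
  i=36: Y-G = 18 → S
  shifts repeat with period 8: DKAGSCUI

DKAGSCUI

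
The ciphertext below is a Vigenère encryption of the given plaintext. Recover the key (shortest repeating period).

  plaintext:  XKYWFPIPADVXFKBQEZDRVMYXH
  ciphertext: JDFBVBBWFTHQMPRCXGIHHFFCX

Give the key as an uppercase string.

MTHFQ

  i= 0: J-X = 12 → M
  i= 1: D-K = 19 → T
  i= 2: F-Y =  7 → H
  i= 3: B-W =  5 → F
  i= 4: V-F = 16 → Q
  i= 5: B-P = 12 → M
  i= 6: B-I = 19 → T
  i= 7: W-P =  7 → H
  i= 8: F-A =  5 → F
  i= 9: T-D = 16 → Q
  i=10: H-V = 12 → M
  i=11: Q-X = 19 → T
  i=12: M-F =  7 → H
  i=13: P-K =  5 → F
  i=14: R-B = 16 → Q
  i=15: C-Q = 12 → M
  i=16: X-E = 19 → T
  i=17: G-Z =  7 → H
  i=18: I-D =  5 → F
  i=19: H-R = 16 → Q
  i=20: H-V = 12 → M
  i=21: F-M = 19 → T
  i=22: F-Y =  7 → H
  i=23: C-X =  5 → F
  i=24: X-H = 16 → Q
  shifts repeat with period 5: MTHFQ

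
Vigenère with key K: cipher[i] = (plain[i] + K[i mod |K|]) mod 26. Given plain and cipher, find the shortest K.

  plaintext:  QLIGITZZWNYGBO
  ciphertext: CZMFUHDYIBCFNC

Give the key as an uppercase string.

MOEZ

  i= 0: C-Q = 12 → M
  i= 1: Z-L = 14 → O
  i= 2: M-I =  4 → E
  i= 3: F-G = 25 → Z
  i= 4: U-I = 12 → M
  i= 5: H-T = 14 → O
  i= 6: D-Z =  4 → E
  i= 7: Y-Z = 25 → Z
  i= 8: I-W = 12 → M
  i= 9: B-N = 14 → O
  i=10: C-Y =  4 → E
  i=11: F-G = 25 → Z
  i=12: N-B = 12 → M
  i=13: C-O = 14 → O
  shifts repeat with period 4: MOEZ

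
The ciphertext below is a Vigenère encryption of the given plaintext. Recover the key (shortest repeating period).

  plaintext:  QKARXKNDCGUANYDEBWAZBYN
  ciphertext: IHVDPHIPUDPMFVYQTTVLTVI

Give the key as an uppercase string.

SXVM

  i= 0: I-Q = 18 → S
  i= 1: H-K = 23 → X
  i= 2: V-A = 21 → V
  i= 3: D-R = 12 → M
  i= 4: P-X = 18 → S
  i= 5: H-K = 23 → X
  i= 6: I-N = 21 → V
  i= 7: P-D = 12 → M
  i= 8: U-C = 18 → S
  i= 9: D-G = 23 → X
  i=10: P-U = 21 → V
  i=11: M-A = 12 → M
  i=12: F-N = 18 → S
  i=13: V-Y = 23 → X
  i=14: Y-D = 21 → V
  i=15: Q-E = 12 → M
  i=16: T-B = 18 → S
  i=17: T-W = 23 → X
  i=18: V-A = 21 → V
  i=19: L-Z = 12 → M
  i=20: T-B = 18 → S
  i=21: V-Y = 23 → X
  i=22: I-N = 21 → V
  shifts repeat with period 4: SXVM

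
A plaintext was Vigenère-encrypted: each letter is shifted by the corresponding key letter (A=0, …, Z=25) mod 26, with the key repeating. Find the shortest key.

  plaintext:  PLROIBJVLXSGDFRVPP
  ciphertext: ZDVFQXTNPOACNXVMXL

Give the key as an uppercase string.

KSERIW

  i= 0: Z-P = 10 → K
  i= 1: D-L = 18 → S
  i= 2: V-R =  4 → E
  i= 3: F-O = 17 → R
  i= 4: Q-I =  8 → I
  i= 5: X-B = 22 → W
  i= 6: T-J = 10 → K
  i= 7: N-V = 18 → S
  i= 8: P-L =  4 → E
  i= 9: O-X = 17 → R
  i=10: A-S =  8 → I
  i=11: C-G = 22 → W
  i=12: N-D = 10 → K
  i=13: X-F = 18 → S
  i=14: V-R =  4 → E
  i=15: M-V = 17 → R
  i=16: X-P =  8 → I
  i=17: L-P = 22 → W
  shifts repeat with period 6: KSERIW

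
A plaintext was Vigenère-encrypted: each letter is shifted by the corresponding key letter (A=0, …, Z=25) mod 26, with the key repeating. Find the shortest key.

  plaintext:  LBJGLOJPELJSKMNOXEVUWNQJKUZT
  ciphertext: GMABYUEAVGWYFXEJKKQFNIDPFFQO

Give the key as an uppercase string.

VLRVNG

  i= 0: G-L = 21 → V
  i= 1: M-B = 11 → L
  i= 2: A-J = 17 → R
  i= 3: B-G = 21 → V
  i= 4: Y-L = 13 → N
  i= 5: U-O =  6 → G
  i= 6: E-J = 21 → V
  i= 7: A-P = 11 → L
  i= 8: V-E = 17 → R
  i= 9: G-L = 21 → V
  i=10: W-J = 13 → N
  i=11: Y-S =  6 → G
  i=12: F-K = 21 → V
  i=13: X-M = 11 → L
  i=14: E-N = 17 → R
  i=15: J-O = 21 → V
  i=16: K-X = 13 → N
  i=17: K-E =  6 → G
  i=18: Q-V = 21 → V
  i=19: F-U = 11 → L
  i=20: N-W = 17 → R
  i=21: I-N = 21 → V
  i=22: D-Q = 13 → N
  i=23: P-J =  6 → G
  i=24: F-K = 21 → V
  i=25: F-U = 11 → L
  i=26: Q-Z = 17 → R
  i=27: O-T = 21 → V
  shifts repeat with period 6: VLRVNG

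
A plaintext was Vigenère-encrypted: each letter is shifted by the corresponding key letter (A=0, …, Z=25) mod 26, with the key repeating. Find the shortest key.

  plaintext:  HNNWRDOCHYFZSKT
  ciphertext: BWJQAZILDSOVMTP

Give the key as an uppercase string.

UJW

  i= 0: B-H = 20 → U
  i= 1: W-N =  9 → J
  i= 2: J-N = 22 → W
  i= 3: Q-W = 20 → U
  i= 4: A-R =  9 → J
  i= 5: Z-D = 22 → W
  i= 6: I-O = 20 → U
  i= 7: L-C =  9 → J
  i= 8: D-H = 22 → W
  i= 9: S-Y = 20 → U
  i=10: O-F =  9 → J
  i=11: V-Z = 22 → W
  i=12: M-S = 20 → U
  i=13: T-K =  9 → J
  i=14: P-T = 22 → W
  shifts repeat with period 3: UJW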